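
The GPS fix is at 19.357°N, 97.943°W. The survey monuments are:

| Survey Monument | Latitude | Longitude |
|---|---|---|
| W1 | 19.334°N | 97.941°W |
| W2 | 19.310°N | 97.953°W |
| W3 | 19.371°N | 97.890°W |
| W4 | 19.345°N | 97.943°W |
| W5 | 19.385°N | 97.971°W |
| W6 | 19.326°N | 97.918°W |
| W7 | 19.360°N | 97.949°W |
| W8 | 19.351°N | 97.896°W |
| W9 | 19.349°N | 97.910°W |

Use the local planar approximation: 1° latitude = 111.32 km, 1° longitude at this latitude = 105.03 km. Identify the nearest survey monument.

Distances from 19.357°N, 97.943°W:
W1: √((-0.023·111.32)² + (0.002·105.03)²) = √(6.55544 + 0.04413) = 2.569 km
W2: √((-0.047·111.32)² + (-0.010·105.03)²) = √(27.37424 + 1.10313) = 5.336 km
W3: √((0.014·111.32)² + (0.053·105.03)²) = √(2.42886 + 30.98692) = 5.781 km
W4: √((-0.012·111.32)² + (0.000·105.03)²) = √(1.78447 + 0.00000) = 1.336 km
W5: √((0.028·111.32)² + (-0.028·105.03)²) = √(9.71544 + 8.64854) = 4.285 km
W6: √((-0.031·111.32)² + (0.025·105.03)²) = √(11.90885 + 6.89456) = 4.336 km
W7: √((0.003·111.32)² + (-0.006·105.03)²) = √(0.11153 + 0.39713) = 0.713 km
W8: √((-0.006·111.32)² + (0.047·105.03)²) = √(0.44612 + 24.36814) = 4.981 km
W9: √((-0.008·111.32)² + (0.033·105.03)²) = √(0.79310 + 12.01309) = 3.579 km
Minimum: W7 at 0.713 km.

W7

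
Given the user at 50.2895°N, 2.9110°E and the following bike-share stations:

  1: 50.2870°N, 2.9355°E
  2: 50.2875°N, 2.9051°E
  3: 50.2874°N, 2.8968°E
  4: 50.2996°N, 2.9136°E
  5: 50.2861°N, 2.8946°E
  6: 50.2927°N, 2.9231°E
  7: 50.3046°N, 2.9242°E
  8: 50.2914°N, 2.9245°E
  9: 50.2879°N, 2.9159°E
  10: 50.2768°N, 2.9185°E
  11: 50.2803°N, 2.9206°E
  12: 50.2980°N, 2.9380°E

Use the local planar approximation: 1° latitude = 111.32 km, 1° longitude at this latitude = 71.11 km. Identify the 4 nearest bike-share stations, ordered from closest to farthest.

9, 2, 6, 8

Distances from 50.2895°N, 2.9110°E:
1: 1.7643 km
2: 0.4750 km
3: 1.0365 km
4: 1.1394 km
5: 1.2261 km
6: 0.9313 km
7: 1.9253 km
8: 0.9830 km
9: 0.3913 km
10: 1.5110 km
11: 1.2308 km
12: 2.1405 km
Sorted: 9 (0.3913 km) < 2 (0.4750 km) < 6 (0.9313 km) < 8 (0.9830 km) < 3 (1.0365 km) < 4 (1.1394 km) < …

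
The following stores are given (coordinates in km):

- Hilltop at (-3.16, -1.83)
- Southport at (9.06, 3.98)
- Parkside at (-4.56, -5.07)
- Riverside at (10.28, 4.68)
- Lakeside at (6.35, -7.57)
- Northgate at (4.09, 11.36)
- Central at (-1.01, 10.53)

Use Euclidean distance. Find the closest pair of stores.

Southport and Riverside

Pairwise distances:
Hilltop–Southport: √((12.22)² + (5.81)²) = √(149.3284 + 33.7561) = 13.53 km
Hilltop–Parkside: √((-1.40)² + (-3.24)²) = √(1.9600 + 10.4976) = 3.53 km
Hilltop–Riverside: √((13.44)² + (6.51)²) = √(180.6336 + 42.3801) = 14.93 km
Hilltop–Lakeside: √((9.51)² + (-5.74)²) = √(90.4401 + 32.9476) = 11.11 km
Hilltop–Northgate: √((7.25)² + (13.19)²) = √(52.5625 + 173.9761) = 15.05 km
Hilltop–Central: √((2.15)² + (12.36)²) = √(4.6225 + 152.7696) = 12.55 km
Southport–Parkside: √((-13.62)² + (-9.05)²) = √(185.5044 + 81.9025) = 16.35 km
Southport–Riverside: √((1.22)² + (0.70)²) = √(1.4884 + 0.4900) = 1.41 km
Southport–Lakeside: √((-2.71)² + (-11.55)²) = √(7.3441 + 133.4025) = 11.86 km
Southport–Northgate: √((-4.97)² + (7.38)²) = √(24.7009 + 54.4644) = 8.90 km
Southport–Central: √((-10.07)² + (6.55)²) = √(101.4049 + 42.9025) = 12.01 km
Parkside–Riverside: √((14.84)² + (9.75)²) = √(220.2256 + 95.0625) = 17.76 km
Parkside–Lakeside: √((10.91)² + (-2.50)²) = √(119.0281 + 6.2500) = 11.19 km
Parkside–Northgate: √((8.65)² + (16.43)²) = √(74.8225 + 269.9449) = 18.57 km
Parkside–Central: √((3.55)² + (15.60)²) = √(12.6025 + 243.3600) = 16.00 km
Riverside–Lakeside: √((-3.93)² + (-12.25)²) = √(15.4449 + 150.0625) = 12.86 km
Riverside–Northgate: √((-6.19)² + (6.68)²) = √(38.3161 + 44.6224) = 9.11 km
Riverside–Central: √((-11.29)² + (5.85)²) = √(127.4641 + 34.2225) = 12.72 km
Lakeside–Northgate: √((-2.26)² + (18.93)²) = √(5.1076 + 358.3449) = 19.06 km
Lakeside–Central: √((-7.36)² + (18.10)²) = √(54.1696 + 327.6100) = 19.54 km
Northgate–Central: √((-5.10)² + (-0.83)²) = √(26.0100 + 0.6889) = 5.17 km
Closest pair: Southport–Riverside at 1.41 km.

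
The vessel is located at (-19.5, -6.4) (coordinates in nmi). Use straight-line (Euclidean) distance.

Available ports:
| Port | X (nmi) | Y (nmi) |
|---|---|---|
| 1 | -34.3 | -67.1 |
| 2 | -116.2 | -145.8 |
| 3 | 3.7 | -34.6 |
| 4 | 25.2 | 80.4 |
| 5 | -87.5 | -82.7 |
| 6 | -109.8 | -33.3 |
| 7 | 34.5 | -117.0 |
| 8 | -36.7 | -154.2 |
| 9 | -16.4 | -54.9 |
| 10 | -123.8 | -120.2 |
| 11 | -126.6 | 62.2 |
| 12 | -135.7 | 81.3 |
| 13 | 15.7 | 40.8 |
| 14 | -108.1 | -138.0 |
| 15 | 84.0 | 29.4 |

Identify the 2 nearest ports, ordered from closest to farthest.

Distances from (-19.5, -6.4):
1: 62.5 nmi
2: 169.7 nmi
3: 36.5 nmi
4: 97.6 nmi
5: 102.2 nmi
6: 94.2 nmi
7: 123.1 nmi
8: 148.8 nmi
9: 48.6 nmi
10: 154.4 nmi
11: 127.2 nmi
12: 145.6 nmi
13: 58.9 nmi
14: 158.6 nmi
15: 109.5 nmi
Sorted: 3 (36.5 nmi) < 9 (48.6 nmi) < 13 (58.9 nmi) < 1 (62.5 nmi) < …

3, 9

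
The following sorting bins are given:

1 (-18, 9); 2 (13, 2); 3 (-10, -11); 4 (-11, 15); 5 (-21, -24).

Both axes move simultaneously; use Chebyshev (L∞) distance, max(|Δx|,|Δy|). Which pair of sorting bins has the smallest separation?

1 and 4

Pairwise distances:
1–2: max(|31|, |-7|) = 31
1–3: max(|8|, |-20|) = 20
1–4: max(|7|, |6|) = 7
1–5: max(|-3|, |-33|) = 33
2–3: max(|-23|, |-13|) = 23
2–4: max(|-24|, |13|) = 24
2–5: max(|-34|, |-26|) = 34
3–4: max(|-1|, |26|) = 26
3–5: max(|-11|, |-13|) = 13
4–5: max(|-10|, |-39|) = 39
Closest pair: 1–4 at 7.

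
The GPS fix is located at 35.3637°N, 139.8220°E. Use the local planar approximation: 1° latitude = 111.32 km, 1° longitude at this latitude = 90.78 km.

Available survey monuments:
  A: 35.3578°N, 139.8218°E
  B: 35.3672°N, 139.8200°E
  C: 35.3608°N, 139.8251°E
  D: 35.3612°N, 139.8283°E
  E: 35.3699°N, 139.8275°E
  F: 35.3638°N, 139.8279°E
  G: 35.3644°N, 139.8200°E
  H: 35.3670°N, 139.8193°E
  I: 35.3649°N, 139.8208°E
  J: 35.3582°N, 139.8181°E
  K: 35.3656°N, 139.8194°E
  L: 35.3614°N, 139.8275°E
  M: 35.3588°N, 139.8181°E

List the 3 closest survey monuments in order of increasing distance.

I, G, K

Distances from 35.3637°N, 139.8220°E:
A: 0.6570 km
B: 0.4298 km
C: 0.4283 km
D: 0.6360 km
E: 0.8518 km
F: 0.5357 km
G: 0.1976 km
H: 0.4416 km
I: 0.1724 km
J: 0.7073 km
K: 0.3169 km
L: 0.5611 km
M: 0.6503 km
Sorted: I (0.1724 km) < G (0.1976 km) < K (0.3169 km) < C (0.4283 km) < B (0.4298 km) < …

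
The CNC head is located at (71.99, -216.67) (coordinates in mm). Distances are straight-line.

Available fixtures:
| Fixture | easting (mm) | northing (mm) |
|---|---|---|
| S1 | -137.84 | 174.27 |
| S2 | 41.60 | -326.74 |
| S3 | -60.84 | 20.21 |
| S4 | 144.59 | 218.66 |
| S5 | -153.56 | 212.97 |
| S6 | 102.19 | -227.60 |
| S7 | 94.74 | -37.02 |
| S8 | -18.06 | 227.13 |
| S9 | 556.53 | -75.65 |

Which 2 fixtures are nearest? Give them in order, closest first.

Distances from (71.99, -216.67):
S1: 443.69 mm
S2: 114.19 mm
S3: 271.58 mm
S4: 441.34 mm
S5: 485.25 mm
S6: 32.12 mm
S7: 181.08 mm
S8: 452.84 mm
S9: 504.64 mm
Sorted: S6 (32.12 mm) < S2 (114.19 mm) < S7 (181.08 mm) < S3 (271.58 mm) < …

S6, S2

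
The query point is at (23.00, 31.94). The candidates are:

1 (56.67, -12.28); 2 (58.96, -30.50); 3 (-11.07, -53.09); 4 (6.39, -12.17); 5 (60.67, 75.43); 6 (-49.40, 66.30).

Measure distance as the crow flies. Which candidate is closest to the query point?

4

Distances from (23.00, 31.94):
1: √((33.67)² + (-44.22)²) = √(1133.6689 + 1955.4084) = 55.58
2: √((35.96)² + (-62.44)²) = √(1293.1216 + 3898.7536) = 72.05
3: √((-34.07)² + (-85.03)²) = √(1160.7649 + 7230.1009) = 91.60
4: √((-16.61)² + (-44.11)²) = √(275.8921 + 1945.6921) = 47.13
5: √((37.67)² + (43.49)²) = √(1419.0289 + 1891.3801) = 57.54
6: √((-72.40)² + (34.36)²) = √(5241.7600 + 1180.6096) = 80.14
Minimum: 4 at 47.13.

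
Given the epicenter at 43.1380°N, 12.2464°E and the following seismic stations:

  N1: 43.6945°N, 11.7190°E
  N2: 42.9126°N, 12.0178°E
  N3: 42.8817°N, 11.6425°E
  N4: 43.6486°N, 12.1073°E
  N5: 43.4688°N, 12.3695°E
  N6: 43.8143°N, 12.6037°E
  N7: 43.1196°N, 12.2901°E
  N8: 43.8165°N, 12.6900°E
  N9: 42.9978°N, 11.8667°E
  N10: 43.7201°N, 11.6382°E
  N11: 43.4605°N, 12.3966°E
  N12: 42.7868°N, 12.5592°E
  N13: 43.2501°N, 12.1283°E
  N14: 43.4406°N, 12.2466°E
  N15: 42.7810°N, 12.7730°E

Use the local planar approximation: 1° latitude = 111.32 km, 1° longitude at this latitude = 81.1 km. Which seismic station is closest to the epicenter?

Distances from 43.1380°N, 12.2464°E:
N1: 75.2809 km
N2: 31.1977 km
N3: 56.6808 km
N4: 57.9486 km
N5: 38.1539 km
N6: 80.6697 km
N7: 4.0934 km
N8: 83.6609 km
N9: 34.5229 km
N10: 81.4366 km
N11: 37.9110 km
N12: 46.6048 km
N13: 15.7309 km
N14: 33.6854 km
N15: 58.3376 km
Minimum: N7 at 4.0934 km.

N7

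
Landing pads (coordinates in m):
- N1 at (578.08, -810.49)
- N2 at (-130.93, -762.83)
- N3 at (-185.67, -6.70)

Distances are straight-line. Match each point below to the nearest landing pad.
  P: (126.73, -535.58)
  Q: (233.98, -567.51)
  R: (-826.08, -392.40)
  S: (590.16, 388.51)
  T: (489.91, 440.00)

P at (126.73, -535.58):
  N1: √((451.35)² + (-274.91)²) = √(203716.8225 + 75575.5081) = 528.48 m
  N2: √((-257.66)² + (-227.25)²) = √(66388.6756 + 51642.5625) = 343.56 m
  N3: √((-312.40)² + (528.88)²) = √(97593.7600 + 279714.0544) = 614.25 m
  → nearest: N2 (343.56 m)
Q at (233.98, -567.51):
  N1: √((344.10)² + (-242.98)²) = √(118404.8100 + 59039.2804) = 421.24 m
  N2: √((-364.91)² + (-195.32)²) = √(133159.3081 + 38149.9024) = 413.90 m
  N3: √((-419.65)² + (560.81)²) = √(176106.1225 + 314507.8561) = 700.44 m
  → nearest: N2 (413.90 m)
R at (-826.08, -392.40):
  N1: √((1404.16)² + (-418.09)²) = √(1971665.3056 + 174799.2481) = 1465.08 m
  N2: √((695.15)² + (-370.43)²) = √(483233.5225 + 137218.3849) = 787.69 m
  N3: √((640.41)² + (385.70)²) = √(410124.9681 + 148764.4900) = 747.59 m
  → nearest: N3 (747.59 m)
S at (590.16, 388.51):
  N1: √((-12.08)² + (-1199.00)²) = √(145.9264 + 1437601.0000) = 1199.06 m
  N2: √((-721.09)² + (-1151.34)²) = √(519970.7881 + 1325583.7956) = 1358.51 m
  N3: √((-775.83)² + (-395.21)²) = √(601912.1889 + 156190.9441) = 870.69 m
  → nearest: N3 (870.69 m)
T at (489.91, 440.00):
  N1: √((88.17)² + (-1250.49)²) = √(7773.9489 + 1563725.2401) = 1253.59 m
  N2: √((-620.84)² + (-1202.83)²) = √(385442.3056 + 1446800.0089) = 1353.60 m
  N3: √((-675.58)² + (-446.70)²) = √(456408.3364 + 199540.8900) = 809.91 m
  → nearest: N3 (809.91 m)

P→N2; Q→N2; R→N3; S→N3; T→N3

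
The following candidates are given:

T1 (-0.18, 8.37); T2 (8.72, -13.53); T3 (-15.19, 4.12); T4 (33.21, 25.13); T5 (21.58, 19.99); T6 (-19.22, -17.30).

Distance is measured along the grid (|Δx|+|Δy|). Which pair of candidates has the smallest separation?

T4 and T5

Pairwise distances:
T1–T2: 30.80
T1–T3: 19.26
T1–T4: 50.15
T1–T5: 33.38
T1–T6: 44.71
T2–T3: 41.56
T2–T4: 63.15
T2–T5: 46.38
T2–T6: 31.71
T3–T4: 69.41
T3–T5: 52.64
T3–T6: 25.45
T4–T5: 16.77
T4–T6: 94.86
T5–T6: 78.09
Closest pair: T4–T5 at 16.77.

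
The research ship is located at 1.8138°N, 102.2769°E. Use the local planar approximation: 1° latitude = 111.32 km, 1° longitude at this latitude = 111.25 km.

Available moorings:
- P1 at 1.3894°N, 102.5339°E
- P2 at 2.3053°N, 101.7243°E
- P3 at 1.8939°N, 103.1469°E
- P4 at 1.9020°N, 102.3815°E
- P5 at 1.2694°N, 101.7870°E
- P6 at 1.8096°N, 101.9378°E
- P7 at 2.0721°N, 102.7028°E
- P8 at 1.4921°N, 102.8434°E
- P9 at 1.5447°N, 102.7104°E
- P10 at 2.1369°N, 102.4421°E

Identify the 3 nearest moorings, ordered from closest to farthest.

Distances from 1.8138°N, 102.2769°E:
P1: √((-0.4244·111.32)² + (0.2570·111.25)²) = √(2232.015190 + 817.459577) = 55.2220 km
P2: √((0.4915·111.32)² + (-0.5526·111.25)²) = √(2993.597722 + 3779.390791) = 82.2982 km
P3: √((0.0801·111.32)² + (0.8700·111.25)²) = √(79.508110 + 9367.820156) = 97.1974 km
P4: √((0.0882·111.32)² + (0.1046·111.25)²) = √(96.401450 + 135.413951) = 15.2255 km
P5: √((-0.5444·111.32)² + (-0.4899·111.25)²) = √(3672.676096 + 2970.399877) = 81.5051 km
P6: √((-0.0042·111.32)² + (-0.3391·111.25)²) = √(0.218597 + 1423.166194) = 37.7278 km
P7: √((0.2583·111.32)² + (0.4259·111.25)²) = √(826.789986 + 2244.994697) = 55.4237 km
P8: √((-0.3217·111.32)² + (0.5665·111.25)²) = √(1282.473846 + 3971.914285) = 72.4872 km
P9: √((-0.2691·111.32)² + (0.4335·111.25)²) = √(897.374637 + 2325.831472) = 56.7733 km
P10: √((0.3231·111.32)² + (0.1652·111.25)²) = √(1293.660481 + 337.769262) = 40.3910 km
Sorted: P4 (15.2255 km) < P6 (37.7278 km) < P10 (40.3910 km) < P1 (55.2220 km) < P7 (55.4237 km) < …

P4, P6, P10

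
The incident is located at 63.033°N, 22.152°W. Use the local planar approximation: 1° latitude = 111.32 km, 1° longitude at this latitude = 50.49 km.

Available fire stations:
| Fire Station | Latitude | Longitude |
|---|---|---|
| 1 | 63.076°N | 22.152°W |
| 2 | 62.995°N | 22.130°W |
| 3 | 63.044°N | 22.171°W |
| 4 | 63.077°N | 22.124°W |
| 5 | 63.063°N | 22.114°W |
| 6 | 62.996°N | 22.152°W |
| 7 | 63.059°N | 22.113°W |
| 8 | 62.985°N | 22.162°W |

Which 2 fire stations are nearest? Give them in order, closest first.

Distances from 63.033°N, 22.152°W:
1: √((0.043·111.32)² + (0.000·50.49)²) = √(22.91307 + 0.00000) = 4.787 km
2: √((-0.038·111.32)² + (0.022·50.49)²) = √(17.89425 + 1.23383) = 4.374 km
3: √((0.011·111.32)² + (-0.019·50.49)²) = √(1.49945 + 0.92028) = 1.556 km
4: √((0.044·111.32)² + (0.028·50.49)²) = √(23.99119 + 1.99860) = 5.098 km
5: √((0.030·111.32)² + (0.038·50.49)²) = √(11.15293 + 3.68110) = 3.851 km
6: √((-0.037·111.32)² + (0.000·50.49)²) = √(16.96484 + 0.00000) = 4.119 km
7: √((0.026·111.32)² + (0.039·50.49)²) = √(8.37709 + 3.87739) = 3.501 km
8: √((-0.048·111.32)² + (-0.010·50.49)²) = √(28.55150 + 0.25492) = 5.367 km
Sorted: 3 (1.556 km) < 7 (3.501 km) < 5 (3.851 km) < 6 (4.119 km) < …

3, 7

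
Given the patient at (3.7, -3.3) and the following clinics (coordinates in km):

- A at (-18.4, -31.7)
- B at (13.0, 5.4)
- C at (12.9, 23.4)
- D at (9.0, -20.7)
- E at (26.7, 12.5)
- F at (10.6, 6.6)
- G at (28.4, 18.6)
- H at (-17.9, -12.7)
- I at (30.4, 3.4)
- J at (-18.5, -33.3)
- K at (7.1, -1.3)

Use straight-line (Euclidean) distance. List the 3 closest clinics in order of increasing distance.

K, F, B

Distances from (3.7, -3.3):
A: 36.0 km
B: 12.7 km
C: 28.2 km
D: 18.2 km
E: 27.9 km
F: 12.1 km
G: 33.0 km
H: 23.6 km
I: 27.5 km
J: 37.3 km
K: 3.9 km
Sorted: K (3.9 km) < F (12.1 km) < B (12.7 km) < D (18.2 km) < H (23.6 km) < …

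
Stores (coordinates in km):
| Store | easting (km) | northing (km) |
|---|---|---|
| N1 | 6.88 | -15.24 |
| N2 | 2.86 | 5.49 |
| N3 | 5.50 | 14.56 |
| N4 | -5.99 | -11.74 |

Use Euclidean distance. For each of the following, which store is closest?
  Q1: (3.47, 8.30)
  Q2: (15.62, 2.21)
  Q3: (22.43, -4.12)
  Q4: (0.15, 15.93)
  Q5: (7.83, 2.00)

Q1 at (3.47, 8.30):
  N1: 23.79 km
  N2: 2.88 km
  N3: 6.58 km
  N4: 22.16 km
  → nearest: N2 (2.88 km)
Q2 at (15.62, 2.21):
  N1: 19.52 km
  N2: 13.17 km
  N3: 15.97 km
  N4: 25.72 km
  → nearest: N2 (13.17 km)
Q3 at (22.43, -4.12):
  N1: 19.12 km
  N2: 21.80 km
  N3: 25.21 km
  N4: 29.42 km
  → nearest: N1 (19.12 km)
Q4 at (0.15, 15.93):
  N1: 31.89 km
  N2: 10.79 km
  N3: 5.52 km
  N4: 28.34 km
  → nearest: N3 (5.52 km)
Q5 at (7.83, 2.00):
  N1: 17.27 km
  N2: 6.07 km
  N3: 12.77 km
  N4: 19.49 km
  → nearest: N2 (6.07 km)

Q1→N2; Q2→N2; Q3→N1; Q4→N3; Q5→N2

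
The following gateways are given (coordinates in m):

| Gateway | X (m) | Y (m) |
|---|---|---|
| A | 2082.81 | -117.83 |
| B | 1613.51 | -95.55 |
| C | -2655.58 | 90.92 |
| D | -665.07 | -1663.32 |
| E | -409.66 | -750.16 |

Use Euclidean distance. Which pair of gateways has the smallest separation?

A and B

Pairwise distances:
A–B: 469.83 m
D–E: 948.21 m
B–E: 2126.44 m
C–E: 2398.24 m
A–E: 2571.43 m
C–D: 2653.20 m
B–D: 2765.83 m
A–D: 3152.68 m
B–C: 4273.16 m
A–C: 4742.99 m
Closest pair: A–B at 469.83 m.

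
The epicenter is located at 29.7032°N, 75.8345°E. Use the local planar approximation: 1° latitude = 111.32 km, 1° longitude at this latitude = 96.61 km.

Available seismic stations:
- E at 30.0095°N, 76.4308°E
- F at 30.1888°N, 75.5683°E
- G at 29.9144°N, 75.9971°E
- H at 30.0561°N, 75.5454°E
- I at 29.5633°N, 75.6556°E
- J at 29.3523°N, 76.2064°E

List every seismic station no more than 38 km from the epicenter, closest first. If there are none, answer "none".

I, G

Distances from 29.7032°N, 75.8345°E:
E: √((0.3063·111.32)² + (0.5963·96.61)²) = √(1162.626958 + 3318.744227) = 66.9430 km
F: √((0.4856·111.32)² + (-0.2662·96.61)²) = √(2922.158384 + 661.394024) = 59.8628 km
G: √((0.2112·111.32)² + (0.1626·96.61)²) = √(552.756964 + 246.765958) = 28.2758 km
H: √((0.3529·111.32)² + (-0.2891·96.61)²) = √(1543.297711 + 780.082163) = 48.2015 km
I: √((-0.1399·111.32)² + (-0.1789·96.61)²) = √(242.539135 + 298.720375) = 23.2650 km
J: √((-0.3509·111.32)² + (0.3719·96.61)²) = √(1525.854531 + 1290.911652) = 53.0732 km
Threshold 38 km: I (23.2650 km), G (28.2758 km) are within range.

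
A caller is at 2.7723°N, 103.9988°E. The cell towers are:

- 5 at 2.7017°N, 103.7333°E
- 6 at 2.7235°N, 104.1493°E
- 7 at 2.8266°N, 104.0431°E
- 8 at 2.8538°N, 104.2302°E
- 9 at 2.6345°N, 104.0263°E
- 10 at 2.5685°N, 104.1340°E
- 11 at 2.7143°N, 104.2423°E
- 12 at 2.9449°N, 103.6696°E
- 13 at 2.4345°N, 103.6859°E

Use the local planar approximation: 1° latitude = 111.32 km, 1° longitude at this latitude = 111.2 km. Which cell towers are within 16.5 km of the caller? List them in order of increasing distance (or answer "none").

7, 9

Distances from 2.7723°N, 103.9988°E:
5: √((-0.0706·111.32)² + (-0.2655·111.2)²) = √(61.766899 + 871.642957) = 30.5518 km
6: √((-0.0488·111.32)² + (0.1505·111.2)²) = √(29.511144 + 280.080307) = 17.5952 km
7: √((0.0543·111.32)² + (0.0443·111.2)²) = √(36.538108 + 24.267052) = 7.7978 km
8: √((0.0815·111.32)² + (0.2314·111.2)²) = √(82.311708 + 662.119356) = 27.2843 km
9: √((-0.1378·111.32)² + (0.0275·111.2)²) = √(235.312409 + 9.351364) = 15.6417 km
10: √((-0.2038·111.32)² + (0.1352·111.2)²) = √(514.700695 + 226.028372) = 27.2163 km
11: √((-0.0580·111.32)² + (0.2435·111.2)²) = √(41.687167 + 733.174760) = 27.8363 km
12: √((0.1726·111.32)² + (-0.3292·111.2)²) = √(369.171340 + 1340.075378) = 41.3430 km
13: √((-0.3378·111.32)² + (-0.3129·111.2)²) = √(1414.052994 + 1210.655838) = 51.2319 km
Threshold 16.5 km: 7 (7.7978 km), 9 (15.6417 km) are within range.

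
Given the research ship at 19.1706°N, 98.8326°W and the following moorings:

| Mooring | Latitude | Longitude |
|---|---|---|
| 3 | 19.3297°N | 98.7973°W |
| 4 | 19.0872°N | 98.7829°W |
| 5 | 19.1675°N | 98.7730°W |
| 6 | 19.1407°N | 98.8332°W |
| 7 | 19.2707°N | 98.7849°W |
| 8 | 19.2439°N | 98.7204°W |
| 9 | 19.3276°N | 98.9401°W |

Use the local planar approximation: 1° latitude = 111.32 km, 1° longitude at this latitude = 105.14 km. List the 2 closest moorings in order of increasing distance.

Distances from 19.1706°N, 98.8326°W:
3: 18.0957 km
4: 10.6536 km
5: 6.2758 km
6: 3.3291 km
7: 12.2197 km
8: 14.3438 km
9: 20.8135 km
Sorted: 6 (3.3291 km) < 5 (6.2758 km) < 4 (10.6536 km) < 7 (12.2197 km) < …

6, 5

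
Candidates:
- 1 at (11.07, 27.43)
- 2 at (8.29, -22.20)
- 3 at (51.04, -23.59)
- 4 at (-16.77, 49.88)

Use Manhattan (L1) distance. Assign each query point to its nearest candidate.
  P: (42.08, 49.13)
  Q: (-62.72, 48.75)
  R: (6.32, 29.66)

P→1; Q→4; R→1

P at (42.08, 49.13):
  1: |-31.01| + |-21.70| = 31.01 + 21.70 = 52.71
  2: |-33.79| + |-71.33| = 33.79 + 71.33 = 105.12
  3: |8.96| + |-72.72| = 8.96 + 72.72 = 81.68
  4: |-58.85| + |0.75| = 58.85 + 0.75 = 59.60
  → nearest: 1 (52.71)
Q at (-62.72, 48.75):
  1: |73.79| + |-21.32| = 73.79 + 21.32 = 95.11
  2: |71.01| + |-70.95| = 71.01 + 70.95 = 141.96
  3: |113.76| + |-72.34| = 113.76 + 72.34 = 186.10
  4: |45.95| + |1.13| = 45.95 + 1.13 = 47.08
  → nearest: 4 (47.08)
R at (6.32, 29.66):
  1: |4.75| + |-2.23| = 4.75 + 2.23 = 6.98
  2: |1.97| + |-51.86| = 1.97 + 51.86 = 53.83
  3: |44.72| + |-53.25| = 44.72 + 53.25 = 97.97
  4: |-23.09| + |20.22| = 23.09 + 20.22 = 43.31
  → nearest: 1 (6.98)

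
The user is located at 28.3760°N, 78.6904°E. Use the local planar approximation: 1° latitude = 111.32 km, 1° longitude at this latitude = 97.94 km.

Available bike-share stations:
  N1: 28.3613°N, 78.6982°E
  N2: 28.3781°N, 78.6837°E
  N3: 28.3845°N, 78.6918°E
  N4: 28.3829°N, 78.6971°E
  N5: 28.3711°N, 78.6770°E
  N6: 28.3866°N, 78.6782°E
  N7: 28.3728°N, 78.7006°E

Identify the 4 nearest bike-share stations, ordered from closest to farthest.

Distances from 28.3760°N, 78.6904°E:
N1: √((-0.0147·111.32)² + (0.0078·97.94)²) = √(2.677818 + 0.583592) = 1.8059 km
N2: √((0.0021·111.32)² + (-0.0067·97.94)²) = √(0.054649 + 0.430596) = 0.6966 km
N3: √((0.0085·111.32)² + (0.0014·97.94)²) = √(0.895332 + 0.018801) = 0.9561 km
N4: √((0.0069·111.32)² + (0.0067·97.94)²) = √(0.589990 + 0.430596) = 1.0102 km
N5: √((-0.0049·111.32)² + (-0.0134·97.94)²) = √(0.297535 + 1.722383) = 1.4212 km
N6: √((0.0106·111.32)² + (-0.0122·97.94)²) = √(1.392381 + 1.427710) = 1.6793 km
N7: √((-0.0032·111.32)² + (0.0102·97.94)²) = √(0.126896 + 0.997977) = 1.0606 km
Sorted: N2 (0.6966 km) < N3 (0.9561 km) < N4 (1.0102 km) < N7 (1.0606 km) < N5 (1.4212 km) < N6 (1.6793 km) < …

N2, N3, N4, N7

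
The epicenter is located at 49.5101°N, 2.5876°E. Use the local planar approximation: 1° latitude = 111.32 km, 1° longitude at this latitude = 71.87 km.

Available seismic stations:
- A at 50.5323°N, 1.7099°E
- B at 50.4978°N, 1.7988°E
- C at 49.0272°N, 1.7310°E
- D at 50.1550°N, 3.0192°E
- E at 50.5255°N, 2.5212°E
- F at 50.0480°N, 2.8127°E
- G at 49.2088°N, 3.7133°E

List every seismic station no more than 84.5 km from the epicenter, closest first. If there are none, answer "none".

Distances from 49.5101°N, 2.5876°E:
A: 130.1061 km
B: 123.7055 km
C: 81.7304 km
D: 78.2050 km
E: 113.1350 km
F: 62.0260 km
G: 87.5811 km
Threshold 84.5 km: F (62.0260 km), D (78.2050 km), C (81.7304 km) are within range.

F, D, C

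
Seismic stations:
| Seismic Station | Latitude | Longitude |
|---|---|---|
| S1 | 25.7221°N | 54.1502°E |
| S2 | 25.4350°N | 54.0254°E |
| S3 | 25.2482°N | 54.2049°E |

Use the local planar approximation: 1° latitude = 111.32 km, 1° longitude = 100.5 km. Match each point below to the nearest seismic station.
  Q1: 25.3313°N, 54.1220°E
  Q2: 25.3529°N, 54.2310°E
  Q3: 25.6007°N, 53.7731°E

Q1 at 25.3313°N, 54.1220°E:
  S1: √((0.3908·111.32)² + (0.0282·100.5)²) = √(1892.585487 + 8.032123) = 43.5961 km
  S2: √((0.1037·111.32)² + (-0.0966·100.5)²) = √(133.261258 + 94.251089) = 15.0835 km
  S3: √((-0.0831·111.32)² + (0.0829·100.5)²) = √(85.575302 + 69.413059) = 12.4494 km
  → nearest: S3 (12.4494 km)
Q2 at 25.3529°N, 54.2310°E:
  S1: √((0.3692·111.32)² + (-0.0808·100.5)²) = √(1689.156077 + 65.940896) = 41.8939 km
  S2: √((0.0821·111.32)² + (-0.2056·100.5)²) = √(83.528121 + 426.951304) = 22.5938 km
  S3: √((-0.1047·111.32)² + (-0.0261·100.5)²) = √(135.843780 + 6.880391) = 11.9467 km
  → nearest: S3 (11.9467 km)
Q3 at 25.6007°N, 53.7731°E:
  S1: √((0.1214·111.32)² + (0.3771·100.5)²) = √(182.634899 + 1436.300092) = 40.2360 km
  S2: √((-0.1657·111.32)² + (0.2523·100.5)²) = √(340.244734 + 642.934343) = 31.3557 km
  S3: √((-0.3525·111.32)² + (0.4318·100.5)²) = √(1539.801144 + 1883.204137) = 58.5065 km
  → nearest: S2 (31.3557 km)

Q1→S3; Q2→S3; Q3→S2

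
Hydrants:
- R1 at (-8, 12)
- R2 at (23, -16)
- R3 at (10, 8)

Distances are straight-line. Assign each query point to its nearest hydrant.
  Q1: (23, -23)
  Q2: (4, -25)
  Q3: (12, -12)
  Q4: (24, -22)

Q1 at (23, -23):
  R1: 46.8
  R2: 7.0
  R3: 33.6
  → nearest: R2 (7.0)
Q2 at (4, -25):
  R1: 38.9
  R2: 21.0
  R3: 33.5
  → nearest: R2 (21.0)
Q3 at (12, -12):
  R1: 31.2
  R2: 11.7
  R3: 20.1
  → nearest: R2 (11.7)
Q4 at (24, -22):
  R1: 46.7
  R2: 6.1
  R3: 33.1
  → nearest: R2 (6.1)

Q1→R2; Q2→R2; Q3→R2; Q4→R2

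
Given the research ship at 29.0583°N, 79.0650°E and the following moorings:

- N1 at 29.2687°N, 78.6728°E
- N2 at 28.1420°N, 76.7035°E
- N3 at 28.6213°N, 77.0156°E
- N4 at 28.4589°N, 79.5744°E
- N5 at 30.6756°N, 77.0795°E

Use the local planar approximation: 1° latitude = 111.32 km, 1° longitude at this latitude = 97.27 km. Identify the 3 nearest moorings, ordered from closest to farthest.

N1, N4, N3

Distances from 29.0583°N, 79.0650°E:
N1: √((0.2104·111.32)² + (-0.3922·97.27)²) = √(548.577343 + 1455.368633) = 44.7655 km
N2: √((-0.9163·111.32)² + (-2.3615·97.27)²) = √(10404.513270 + 52763.516447) = 251.3325 km
N3: √((-0.4370·111.32)² + (-2.0494·97.27)²) = √(2366.515042 + 39738.484044) = 205.1950 km
N4: √((-0.5994·111.32)² + (0.5094·97.27)²) = √(4452.253383 + 2455.136896) = 83.1107 km
N5: √((1.6173·111.32)² + (-1.9855·97.27)²) = √(32413.622392 + 37299.036602) = 264.0315 km
Sorted: N1 (44.7655 km) < N4 (83.1107 km) < N3 (205.1950 km) < N2 (251.3325 km) < N5 (264.0315 km)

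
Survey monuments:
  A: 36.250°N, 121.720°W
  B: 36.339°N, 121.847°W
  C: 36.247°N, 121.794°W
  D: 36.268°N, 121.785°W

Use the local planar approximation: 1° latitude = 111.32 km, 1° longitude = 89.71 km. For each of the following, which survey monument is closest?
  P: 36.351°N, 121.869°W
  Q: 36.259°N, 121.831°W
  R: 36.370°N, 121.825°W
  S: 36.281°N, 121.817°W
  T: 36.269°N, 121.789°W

P at 36.351°N, 121.869°W:
  A: 17.467 km
  B: 2.383 km
  C: 13.390 km
  D: 11.923 km
  → nearest: B (2.383 km)
Q at 36.259°N, 121.831°W:
  A: 10.008 km
  B: 9.021 km
  C: 3.578 km
  D: 4.247 km
  → nearest: C (3.578 km)
R at 36.370°N, 121.825°W:
  A: 16.345 km
  B: 3.975 km
  C: 13.972 km
  D: 11.908 km
  → nearest: B (3.975 km)
S at 36.281°N, 121.817°W:
  A: 9.361 km
  B: 6.995 km
  C: 4.311 km
  D: 3.215 km
  → nearest: D (3.215 km)
T at 36.269°N, 121.789°W:
  A: 6.541 km
  B: 9.370 km
  C: 2.490 km
  D: 0.376 km
  → nearest: D (0.376 km)

P→B; Q→C; R→B; S→D; T→D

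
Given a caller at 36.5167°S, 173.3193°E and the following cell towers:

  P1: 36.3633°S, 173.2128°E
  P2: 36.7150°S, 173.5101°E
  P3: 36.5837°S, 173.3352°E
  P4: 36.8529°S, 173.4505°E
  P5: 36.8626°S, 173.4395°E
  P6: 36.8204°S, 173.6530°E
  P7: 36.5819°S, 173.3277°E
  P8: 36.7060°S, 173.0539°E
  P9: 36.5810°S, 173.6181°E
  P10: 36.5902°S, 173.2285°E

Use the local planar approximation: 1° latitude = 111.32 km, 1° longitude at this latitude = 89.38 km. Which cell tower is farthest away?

P6

Distances from 36.5167°S, 173.3193°E:
P1: √((0.1534·111.32)² + (-0.1065·89.38)²) = √(291.606442 + 90.610790) = 19.5504 km
P2: √((-0.1983·111.32)² + (0.1908·89.38)²) = √(487.294852 + 290.828820) = 27.8949 km
P3: √((-0.0670·111.32)² + (0.0159·89.38)²) = √(55.628327 + 2.019645) = 7.5926 km
P4: √((-0.3362·111.32)² + (0.1312·89.38)²) = √(1400.689308 + 137.514461) = 39.2199 km
P5: √((-0.3459·111.32)² + (0.1202·89.38)²) = √(1482.680307 + 115.422277) = 39.9763 km
P6: √((-0.3037·111.32)² + (0.3337·89.38)²) = √(1142.973021 + 889.596599) = 45.0840 km
P7: √((-0.0652·111.32)² + (0.0084·89.38)²) = √(52.679493 + 0.563689) = 7.2968 km
P8: √((-0.1893·111.32)² + (-0.2654·89.38)²) = √(444.066103 + 562.707285) = 31.7297 km
P9: √((-0.0643·111.32)² + (0.2988·89.38)²) = √(51.235189 + 713.250175) = 27.6493 km
P10: √((-0.0735·111.32)² + (-0.0908·89.38)²) = √(66.945451 + 65.864651) = 11.5243 km
Maximum: P6 at 45.0840 km.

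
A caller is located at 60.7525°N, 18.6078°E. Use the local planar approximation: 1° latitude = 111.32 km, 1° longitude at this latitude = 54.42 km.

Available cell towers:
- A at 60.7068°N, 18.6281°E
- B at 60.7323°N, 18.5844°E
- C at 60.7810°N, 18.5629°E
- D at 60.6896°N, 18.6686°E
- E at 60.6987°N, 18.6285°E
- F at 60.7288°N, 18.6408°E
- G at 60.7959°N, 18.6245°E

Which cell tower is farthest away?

D

Distances from 60.7525°N, 18.6078°E:
A: 5.2059 km
B: 2.5842 km
C: 4.0045 km
D: 7.7444 km
E: 6.0940 km
F: 3.1915 km
G: 4.9160 km
Maximum: D at 7.7444 km.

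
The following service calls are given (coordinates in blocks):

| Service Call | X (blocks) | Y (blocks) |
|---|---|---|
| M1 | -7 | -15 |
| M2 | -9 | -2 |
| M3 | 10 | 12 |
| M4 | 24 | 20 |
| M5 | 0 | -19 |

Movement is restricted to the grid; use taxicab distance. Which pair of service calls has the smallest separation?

Pairwise distances:
M1–M5: |7| + |-4| = 7 + 4 = 11 blocks
M1–M2: |-2| + |13| = 2 + 13 = 15 blocks
M3–M4: |14| + |8| = 14 + 8 = 22 blocks
M2–M5: |9| + |-17| = 9 + 17 = 26 blocks
M2–M3: |19| + |14| = 19 + 14 = 33 blocks
M3–M5: |-10| + |-31| = 10 + 31 = 41 blocks
M1–M3: |17| + |27| = 17 + 27 = 44 blocks
M2–M4: |33| + |22| = 33 + 22 = 55 blocks
M4–M5: |-24| + |-39| = 24 + 39 = 63 blocks
M1–M4: |31| + |35| = 31 + 35 = 66 blocks
Closest pair: M1–M5 at 11 blocks.

M1 and M5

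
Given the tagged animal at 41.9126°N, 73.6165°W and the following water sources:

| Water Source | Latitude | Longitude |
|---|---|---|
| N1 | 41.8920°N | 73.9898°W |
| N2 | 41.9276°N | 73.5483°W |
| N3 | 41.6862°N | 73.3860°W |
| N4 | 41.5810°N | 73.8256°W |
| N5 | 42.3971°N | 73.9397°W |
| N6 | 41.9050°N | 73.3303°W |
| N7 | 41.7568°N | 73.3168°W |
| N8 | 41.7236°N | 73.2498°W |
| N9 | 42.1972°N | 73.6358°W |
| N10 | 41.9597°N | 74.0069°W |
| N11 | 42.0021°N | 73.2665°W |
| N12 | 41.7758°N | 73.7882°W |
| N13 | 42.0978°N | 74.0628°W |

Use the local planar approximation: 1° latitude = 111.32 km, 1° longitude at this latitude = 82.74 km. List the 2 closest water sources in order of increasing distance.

Distances from 41.9126°N, 73.6165°W:
N1: 30.9719 km
N2: 5.8847 km
N3: 31.6055 km
N4: 40.7670 km
N5: 60.2001 km
N6: 23.6953 km
N7: 30.2606 km
N8: 36.9218 km
N9: 31.7219 km
N10: 32.7245 km
N11: 30.6250 km
N12: 20.8263 km
N13: 42.2922 km
Sorted: N2 (5.8847 km) < N12 (20.8263 km) < N6 (23.6953 km) < N7 (30.2606 km) < …

N2, N12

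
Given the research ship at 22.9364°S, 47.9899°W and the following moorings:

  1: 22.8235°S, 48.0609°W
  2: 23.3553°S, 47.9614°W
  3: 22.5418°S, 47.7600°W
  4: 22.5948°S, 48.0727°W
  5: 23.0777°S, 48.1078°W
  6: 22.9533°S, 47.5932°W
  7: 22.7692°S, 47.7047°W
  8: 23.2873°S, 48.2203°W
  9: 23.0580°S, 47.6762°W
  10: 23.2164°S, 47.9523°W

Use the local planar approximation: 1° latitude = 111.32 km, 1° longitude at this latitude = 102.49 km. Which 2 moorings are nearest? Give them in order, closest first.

1, 5

Distances from 22.9364°S, 47.9899°W:
1: √((0.1129·111.32)² + (-0.0710·102.49)²) = √(157.955328 + 52.951673) = 14.5226 km
2: √((-0.4189·111.32)² + (0.0285·102.49)²) = √(2174.538574 + 8.532037) = 46.7233 km
3: √((0.3946·111.32)² + (0.2299·102.49)²) = √(1929.570084 + 555.189097) = 49.8474 km
4: √((0.3416·111.32)² + (-0.0828·102.49)²) = √(1446.046036 + 72.015115) = 38.9623 km
5: √((-0.1413·111.32)² + (-0.1179·102.49)²) = √(247.417674 + 146.012688) = 19.8351 km
6: √((-0.0169·111.32)² + (0.3967·102.49)²) = √(3.539320 + 1653.055318) = 40.7013 km
7: √((0.1672·111.32)² + (0.2852·102.49)²) = √(346.432750 + 854.401552) = 34.6531 km
8: √((-0.3509·111.32)² + (-0.2304·102.49)²) = √(1525.854531 + 557.606639) = 45.6449 km
9: √((-0.1216·111.32)² + (0.3137·102.49)²) = √(183.237157 + 1033.694067) = 34.8845 km
10: √((-0.2800·111.32)² + (0.0376·102.49)²) = √(971.543964 + 14.850418) = 31.4069 km
Sorted: 1 (14.5226 km) < 5 (19.8351 km) < 10 (31.4069 km) < 7 (34.6531 km) < …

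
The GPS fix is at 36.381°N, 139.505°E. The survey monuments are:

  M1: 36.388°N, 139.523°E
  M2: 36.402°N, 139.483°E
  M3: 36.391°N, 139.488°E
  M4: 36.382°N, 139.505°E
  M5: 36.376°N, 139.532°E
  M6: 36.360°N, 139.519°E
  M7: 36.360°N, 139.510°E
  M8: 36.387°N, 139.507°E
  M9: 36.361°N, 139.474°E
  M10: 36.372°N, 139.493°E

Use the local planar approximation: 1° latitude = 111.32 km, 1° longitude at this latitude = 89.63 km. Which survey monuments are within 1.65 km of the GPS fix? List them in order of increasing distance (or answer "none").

Distances from 36.381°N, 139.505°E:
M1: √((0.007·111.32)² + (0.018·89.63)²) = √(0.60721 + 2.60287) = 1.792 km
M2: √((0.021·111.32)² + (-0.022·89.63)²) = √(5.46493 + 3.88823) = 3.058 km
M3: √((0.010·111.32)² + (-0.017·89.63)²) = √(1.23921 + 2.32169) = 1.887 km
M4: √((0.001·111.32)² + (0.000·89.63)²) = √(0.01239 + 0.00000) = 0.111 km
M5: √((-0.005·111.32)² + (0.027·89.63)²) = √(0.30980 + 5.85645) = 2.483 km
M6: √((-0.021·111.32)² + (0.014·89.63)²) = √(5.46493 + 1.57457) = 2.653 km
M7: √((-0.021·111.32)² + (0.005·89.63)²) = √(5.46493 + 0.20084) = 2.380 km
M8: √((0.006·111.32)² + (0.002·89.63)²) = √(0.44612 + 0.03213) = 0.692 km
M9: √((-0.020·111.32)² + (-0.031·89.63)²) = √(4.95686 + 7.72023) = 3.560 km
M10: √((-0.009·111.32)² + (-0.012·89.63)²) = √(1.00376 + 1.15683) = 1.470 km
Threshold 1.65 km: M4 (0.111 km), M8 (0.692 km), M10 (1.470 km) are within range.

M4, M8, M10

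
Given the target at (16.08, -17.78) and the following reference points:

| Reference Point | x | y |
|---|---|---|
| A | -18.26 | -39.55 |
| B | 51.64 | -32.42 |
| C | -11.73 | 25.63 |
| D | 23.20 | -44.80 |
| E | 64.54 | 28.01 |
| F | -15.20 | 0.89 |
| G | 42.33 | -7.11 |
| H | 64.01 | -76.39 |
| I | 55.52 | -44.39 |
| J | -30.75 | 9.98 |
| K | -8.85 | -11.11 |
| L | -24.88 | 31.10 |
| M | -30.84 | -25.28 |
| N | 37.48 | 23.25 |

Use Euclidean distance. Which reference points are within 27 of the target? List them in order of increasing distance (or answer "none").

K

Distances from (16.08, -17.78):
A: 40.66
B: 38.46
C: 51.55
D: 27.94
E: 66.67
F: 36.43
G: 28.34
H: 75.71
I: 47.58
J: 54.44
K: 25.81
L: 63.77
M: 47.52
N: 46.28
Threshold 27: K (25.81) is within range.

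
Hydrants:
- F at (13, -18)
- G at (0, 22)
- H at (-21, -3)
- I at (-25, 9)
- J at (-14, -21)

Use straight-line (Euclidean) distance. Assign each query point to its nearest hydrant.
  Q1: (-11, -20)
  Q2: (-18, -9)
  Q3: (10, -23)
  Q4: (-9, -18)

Q1→J; Q2→H; Q3→F; Q4→J

Q1 at (-11, -20):
  F: √((24)² + (2)²) = √(576.00000 + 4.00000) = 24.083
  G: √((11)² + (42)²) = √(121.00000 + 1764.00000) = 43.417
  H: √((-10)² + (17)²) = √(100.00000 + 289.00000) = 19.723
  I: √((-14)² + (29)²) = √(196.00000 + 841.00000) = 32.202
  J: √((-3)² + (-1)²) = √(9.00000 + 1.00000) = 3.162
  → nearest: J (3.162)
Q2 at (-18, -9):
  F: √((31)² + (-9)²) = √(961.00000 + 81.00000) = 32.280
  G: √((18)² + (31)²) = √(324.00000 + 961.00000) = 35.847
  H: √((-3)² + (6)²) = √(9.00000 + 36.00000) = 6.708
  I: √((-7)² + (18)²) = √(49.00000 + 324.00000) = 19.313
  J: √((4)² + (-12)²) = √(16.00000 + 144.00000) = 12.649
  → nearest: H (6.708)
Q3 at (10, -23):
  F: √((3)² + (5)²) = √(9.00000 + 25.00000) = 5.831
  G: √((-10)² + (45)²) = √(100.00000 + 2025.00000) = 46.098
  H: √((-31)² + (20)²) = √(961.00000 + 400.00000) = 36.892
  I: √((-35)² + (32)²) = √(1225.00000 + 1024.00000) = 47.424
  J: √((-24)² + (2)²) = √(576.00000 + 4.00000) = 24.083
  → nearest: F (5.831)
Q4 at (-9, -18):
  F: √((22)² + (0)²) = √(484.00000 + 0.00000) = 22.000
  G: √((9)² + (40)²) = √(81.00000 + 1600.00000) = 41.000
  H: √((-12)² + (15)²) = √(144.00000 + 225.00000) = 19.209
  I: √((-16)² + (27)²) = √(256.00000 + 729.00000) = 31.385
  J: √((-5)² + (-3)²) = √(25.00000 + 9.00000) = 5.831
  → nearest: J (5.831)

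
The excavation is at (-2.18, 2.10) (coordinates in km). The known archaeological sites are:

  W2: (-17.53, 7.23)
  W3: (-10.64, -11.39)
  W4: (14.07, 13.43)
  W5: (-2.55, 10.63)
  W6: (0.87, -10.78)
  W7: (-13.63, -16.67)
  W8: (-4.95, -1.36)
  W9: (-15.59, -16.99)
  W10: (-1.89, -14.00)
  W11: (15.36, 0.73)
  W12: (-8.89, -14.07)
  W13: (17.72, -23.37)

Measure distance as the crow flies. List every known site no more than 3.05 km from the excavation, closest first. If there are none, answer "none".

Distances from (-2.18, 2.10):
W2: √((-15.35)² + (5.13)²) = √(235.6225 + 26.3169) = 16.18 km
W3: √((-8.46)² + (-13.49)²) = √(71.5716 + 181.9801) = 15.92 km
W4: √((16.25)² + (11.33)²) = √(264.0625 + 128.3689) = 19.81 km
W5: √((-0.37)² + (8.53)²) = √(0.1369 + 72.7609) = 8.54 km
W6: √((3.05)² + (-12.88)²) = √(9.3025 + 165.8944) = 13.24 km
W7: √((-11.45)² + (-18.77)²) = √(131.1025 + 352.3129) = 21.99 km
W8: √((-2.77)² + (-3.46)²) = √(7.6729 + 11.9716) = 4.43 km
W9: √((-13.41)² + (-19.09)²) = √(179.8281 + 364.4281) = 23.33 km
W10: √((0.29)² + (-16.10)²) = √(0.0841 + 259.2100) = 16.10 km
W11: √((17.54)² + (-1.37)²) = √(307.6516 + 1.8769) = 17.59 km
W12: √((-6.71)² + (-16.17)²) = √(45.0241 + 261.4689) = 17.51 km
W13: √((19.90)² + (-25.47)²) = √(396.0100 + 648.7209) = 32.32 km
Threshold 3.05 km: none within range.

none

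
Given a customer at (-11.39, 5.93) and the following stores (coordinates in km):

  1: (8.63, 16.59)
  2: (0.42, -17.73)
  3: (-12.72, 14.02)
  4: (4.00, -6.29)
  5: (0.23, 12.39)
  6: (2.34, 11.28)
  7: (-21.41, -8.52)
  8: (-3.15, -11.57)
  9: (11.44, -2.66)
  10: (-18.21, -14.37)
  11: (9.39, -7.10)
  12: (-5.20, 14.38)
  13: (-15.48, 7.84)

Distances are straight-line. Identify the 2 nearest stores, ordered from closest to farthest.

13, 3

Distances from (-11.39, 5.93):
1: √((20.02)² + (10.66)²) = √(400.8004 + 113.6356) = 22.68 km
2: √((11.81)² + (-23.66)²) = √(139.4761 + 559.7956) = 26.44 km
3: √((-1.33)² + (8.09)²) = √(1.7689 + 65.4481) = 8.20 km
4: √((15.39)² + (-12.22)²) = √(236.8521 + 149.3284) = 19.65 km
5: √((11.62)² + (6.46)²) = √(135.0244 + 41.7316) = 13.29 km
6: √((13.73)² + (5.35)²) = √(188.5129 + 28.6225) = 14.74 km
7: √((-10.02)² + (-14.45)²) = √(100.4004 + 208.8025) = 17.58 km
8: √((8.24)² + (-17.50)²) = √(67.8976 + 306.2500) = 19.34 km
9: √((22.83)² + (-8.59)²) = √(521.2089 + 73.7881) = 24.39 km
10: √((-6.82)² + (-20.30)²) = √(46.5124 + 412.0900) = 21.42 km
11: √((20.78)² + (-13.03)²) = √(431.8084 + 169.7809) = 24.53 km
12: √((6.19)² + (8.45)²) = √(38.3161 + 71.4025) = 10.47 km
13: √((-4.09)² + (1.91)²) = √(16.7281 + 3.6481) = 4.51 km
Sorted: 13 (4.51 km) < 3 (8.20 km) < 12 (10.47 km) < 5 (13.29 km) < …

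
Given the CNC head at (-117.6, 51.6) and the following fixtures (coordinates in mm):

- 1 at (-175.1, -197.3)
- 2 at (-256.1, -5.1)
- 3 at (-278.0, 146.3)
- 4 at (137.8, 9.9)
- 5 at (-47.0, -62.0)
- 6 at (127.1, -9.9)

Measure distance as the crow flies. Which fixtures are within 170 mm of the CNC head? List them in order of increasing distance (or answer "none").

5, 2

Distances from (-117.6, 51.6):
1: √((-57.5)² + (-248.9)²) = √(3306.250 + 61951.210) = 255.5 mm
2: √((-138.5)² + (-56.7)²) = √(19182.250 + 3214.890) = 149.7 mm
3: √((-160.4)² + (94.7)²) = √(25728.160 + 8968.090) = 186.3 mm
4: √((255.4)² + (-41.7)²) = √(65229.160 + 1738.890) = 258.8 mm
5: √((70.6)² + (-113.6)²) = √(4984.360 + 12904.960) = 133.8 mm
6: √((244.7)² + (-61.5)²) = √(59878.090 + 3782.250) = 252.3 mm
Threshold 170 mm: 5 (133.8 mm), 2 (149.7 mm) are within range.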